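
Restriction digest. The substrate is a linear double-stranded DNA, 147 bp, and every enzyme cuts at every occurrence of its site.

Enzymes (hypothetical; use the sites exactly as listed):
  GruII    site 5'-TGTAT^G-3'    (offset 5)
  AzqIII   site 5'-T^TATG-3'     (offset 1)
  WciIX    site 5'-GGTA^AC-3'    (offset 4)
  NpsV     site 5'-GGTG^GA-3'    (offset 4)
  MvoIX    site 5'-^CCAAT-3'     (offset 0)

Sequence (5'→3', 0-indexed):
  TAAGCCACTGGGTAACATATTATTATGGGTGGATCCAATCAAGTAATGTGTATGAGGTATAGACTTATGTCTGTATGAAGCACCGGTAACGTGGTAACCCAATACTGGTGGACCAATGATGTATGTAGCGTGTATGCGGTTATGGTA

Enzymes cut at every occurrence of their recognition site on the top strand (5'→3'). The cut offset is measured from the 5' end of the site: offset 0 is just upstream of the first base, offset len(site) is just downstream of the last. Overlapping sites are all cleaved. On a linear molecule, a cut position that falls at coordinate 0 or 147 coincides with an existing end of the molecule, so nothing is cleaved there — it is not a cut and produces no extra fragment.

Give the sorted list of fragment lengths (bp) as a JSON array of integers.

[2,2,3,5,7,8,8,9,11,11,12,12,12,12,14,19]

Site scan:
  GruII TGTATG/5: at [48, 71, 119, 130] ⇒ [53, 76, 124, 135]
  AzqIII TTATG/1: at [22, 64, 139] ⇒ [23, 65, 140]
  WciIX GGTAAC/4: at [10, 84, 92] ⇒ [14, 88, 96]
  NpsV GGTGGA/4: at [27, 106] ⇒ [31, 110]
  MvoIX CCAAT/0: at [34, 98, 112] ⇒ [34, 98, 112]

Pooled cuts: [14, 23, 31, 34, 53, 65, 76, 88, 96, 98, 110, 112, 124, 135, 140]

Fragments:
  [0,14): 14 bp
  [14,23): 9 bp
  [23,31): 8 bp
  [31,34): 3 bp
  [34,53): 19 bp
  [53,65): 12 bp
  [65,76): 11 bp
  [76,88): 12 bp
  [88,96): 8 bp
  [96,98): 2 bp
  [98,110): 12 bp
  [110,112): 2 bp
  [112,124): 12 bp
  [124,135): 11 bp
  [135,140): 5 bp
  [140,147): 7 bp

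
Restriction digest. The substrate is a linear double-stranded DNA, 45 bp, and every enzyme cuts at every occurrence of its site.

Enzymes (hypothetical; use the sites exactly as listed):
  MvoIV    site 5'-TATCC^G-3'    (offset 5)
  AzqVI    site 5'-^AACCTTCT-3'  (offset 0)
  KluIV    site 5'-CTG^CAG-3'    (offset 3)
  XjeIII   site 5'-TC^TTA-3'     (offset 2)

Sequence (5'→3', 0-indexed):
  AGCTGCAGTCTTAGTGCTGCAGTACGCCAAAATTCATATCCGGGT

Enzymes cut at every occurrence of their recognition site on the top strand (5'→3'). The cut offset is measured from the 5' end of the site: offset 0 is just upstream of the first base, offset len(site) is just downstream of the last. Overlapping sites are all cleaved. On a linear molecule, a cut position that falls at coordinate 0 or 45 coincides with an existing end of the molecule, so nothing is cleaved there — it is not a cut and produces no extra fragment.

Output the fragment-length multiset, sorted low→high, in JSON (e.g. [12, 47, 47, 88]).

[4,5,5,9,22]

Per-enzyme occurrences:
  MvoIV TATCCG/5: at [36] ⇒ [41]
  AzqVI (AACCTTCT, off=0): no sites
  KluIV CTGCAG/3: at [2, 16] ⇒ [5, 19]
  XjeIII TCTTA/2: at [8] ⇒ [10]

All cut coordinates (distinct, sorted): [5, 10, 19, 41]

Fragment lengths:
  [0,5): 5 bp
  [5,10): 5 bp
  [10,19): 9 bp
  [19,41): 22 bp
  [41,45): 4 bp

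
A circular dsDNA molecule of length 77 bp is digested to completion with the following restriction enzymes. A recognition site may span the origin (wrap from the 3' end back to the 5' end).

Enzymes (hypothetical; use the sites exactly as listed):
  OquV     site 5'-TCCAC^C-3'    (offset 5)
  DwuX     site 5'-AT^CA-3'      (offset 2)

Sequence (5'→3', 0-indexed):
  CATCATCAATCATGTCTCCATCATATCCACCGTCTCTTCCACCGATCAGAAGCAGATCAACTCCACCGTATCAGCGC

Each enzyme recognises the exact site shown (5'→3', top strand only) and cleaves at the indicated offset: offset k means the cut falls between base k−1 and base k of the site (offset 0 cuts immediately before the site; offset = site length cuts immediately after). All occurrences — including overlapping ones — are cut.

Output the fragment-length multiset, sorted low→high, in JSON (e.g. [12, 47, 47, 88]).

Scan for sites:
  OquV (TCCACC, off=5): starts [25, 37, 61] → cuts [30, 42, 66]
  DwuX (ATCA, off=2): starts [1, 4, 8, 19, 44, 55, 69] → cuts [3, 6, 10, 21, 46, 57, 71]

Pooled cuts: [3, 6, 10, 21, 30, 42, 46, 57, 66, 71]

Fragments:
  3→6: 3 bp
  6→10: 4 bp
  10→21: 11 bp
  21→30: 9 bp
  30→42: 12 bp
  42→46: 4 bp
  46→57: 11 bp
  57→66: 9 bp
  66→71: 5 bp
  71→3 (wrap): 77-71+3 = 9 bp

[3,4,4,5,9,9,9,11,11,12]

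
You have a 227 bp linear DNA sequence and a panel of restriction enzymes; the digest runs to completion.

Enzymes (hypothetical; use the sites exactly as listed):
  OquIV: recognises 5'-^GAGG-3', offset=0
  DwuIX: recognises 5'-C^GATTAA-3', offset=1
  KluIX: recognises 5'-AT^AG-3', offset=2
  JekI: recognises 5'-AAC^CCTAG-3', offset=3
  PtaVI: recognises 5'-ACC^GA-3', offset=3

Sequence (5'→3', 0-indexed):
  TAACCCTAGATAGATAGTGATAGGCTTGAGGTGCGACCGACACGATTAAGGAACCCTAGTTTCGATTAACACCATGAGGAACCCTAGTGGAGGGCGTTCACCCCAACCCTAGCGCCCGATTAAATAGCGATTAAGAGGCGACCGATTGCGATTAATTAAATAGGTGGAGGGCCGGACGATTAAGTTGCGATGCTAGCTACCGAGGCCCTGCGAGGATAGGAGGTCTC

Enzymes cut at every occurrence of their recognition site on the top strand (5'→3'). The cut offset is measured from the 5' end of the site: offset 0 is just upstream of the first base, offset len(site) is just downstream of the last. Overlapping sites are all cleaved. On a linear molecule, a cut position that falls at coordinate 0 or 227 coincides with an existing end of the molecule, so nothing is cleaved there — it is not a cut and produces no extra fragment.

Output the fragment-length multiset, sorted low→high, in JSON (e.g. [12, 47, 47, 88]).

Site scan:
  OquIV GAGG/0: at [27, 75, 89, 134, 166, 201, 211, 219] ⇒ [27, 75, 89, 134, 166, 201, 211, 219]
  DwuIX CGATTAA/1: at [42, 62, 116, 127, 148, 176] ⇒ [43, 63, 117, 128, 149, 177]
  KluIX ATAG/2: at [9, 13, 19, 123, 159, 215] ⇒ [11, 15, 21, 125, 161, 217]
  JekI AACCCTAG/3: at [1, 51, 79, 104] ⇒ [4, 54, 82, 107]
  PtaVI ACCGA/3: at [35, 140, 198] ⇒ [38, 143, 201]

Pooled cuts: [4, 11, 15, 21, 27, 38, 43, 54, 63, 75, 82, 89, 107, 117, 125, 128, 134, 143, 149, 161, 166, 177, 201, 211, 217, 219]

Fragment lengths:
  [0,4): 4 bp
  [4,11): 7 bp
  [11,15): 4 bp
  [15,21): 6 bp
  [21,27): 6 bp
  [27,38): 11 bp
  [38,43): 5 bp
  [43,54): 11 bp
  [54,63): 9 bp
  [63,75): 12 bp
  [75,82): 7 bp
  [82,89): 7 bp
  [89,107): 18 bp
  [107,117): 10 bp
  [117,125): 8 bp
  [125,128): 3 bp
  [128,134): 6 bp
  [134,143): 9 bp
  [143,149): 6 bp
  [149,161): 12 bp
  [161,166): 5 bp
  [166,177): 11 bp
  [177,201): 24 bp
  [201,211): 10 bp
  [211,217): 6 bp
  [217,219): 2 bp
  [219,227): 8 bp

[2,3,4,4,5,5,6,6,6,6,6,7,7,7,8,8,9,9,10,10,11,11,11,12,12,18,24]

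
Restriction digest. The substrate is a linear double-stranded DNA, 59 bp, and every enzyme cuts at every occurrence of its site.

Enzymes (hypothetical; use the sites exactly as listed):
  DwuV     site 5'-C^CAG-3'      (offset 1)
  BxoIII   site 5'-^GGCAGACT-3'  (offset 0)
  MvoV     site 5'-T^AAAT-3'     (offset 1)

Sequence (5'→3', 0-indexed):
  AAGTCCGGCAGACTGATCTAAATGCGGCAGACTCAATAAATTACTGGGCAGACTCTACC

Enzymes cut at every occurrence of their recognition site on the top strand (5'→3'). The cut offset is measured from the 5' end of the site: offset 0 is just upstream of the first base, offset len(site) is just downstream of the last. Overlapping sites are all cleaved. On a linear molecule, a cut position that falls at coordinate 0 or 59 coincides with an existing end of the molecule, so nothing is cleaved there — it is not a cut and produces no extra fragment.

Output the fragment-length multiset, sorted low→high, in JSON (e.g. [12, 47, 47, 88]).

Scan for sites:
  DwuV (CCAG, off=1): no sites
  BxoIII GGCAGACT/0: at [6, 25, 46] ⇒ [6, 25, 46]
  MvoV TAAAT/1: at [18, 36] ⇒ [19, 37]

Pooled cuts: [6, 19, 25, 37, 46]

Fragment lengths:
  [0,6): 6 bp
  [6,19): 13 bp
  [19,25): 6 bp
  [25,37): 12 bp
  [37,46): 9 bp
  [46,59): 13 bp

[6,6,9,12,13,13]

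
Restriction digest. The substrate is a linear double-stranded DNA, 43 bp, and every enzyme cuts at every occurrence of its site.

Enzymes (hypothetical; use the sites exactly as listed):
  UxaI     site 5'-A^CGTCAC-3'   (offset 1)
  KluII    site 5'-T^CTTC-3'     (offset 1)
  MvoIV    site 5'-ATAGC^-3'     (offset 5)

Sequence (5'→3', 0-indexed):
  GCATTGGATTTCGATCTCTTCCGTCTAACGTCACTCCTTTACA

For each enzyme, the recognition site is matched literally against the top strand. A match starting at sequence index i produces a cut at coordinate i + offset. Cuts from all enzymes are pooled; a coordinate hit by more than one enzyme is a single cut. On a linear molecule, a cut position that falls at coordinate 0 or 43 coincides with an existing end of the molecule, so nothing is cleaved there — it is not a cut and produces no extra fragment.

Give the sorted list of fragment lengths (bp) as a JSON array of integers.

Site scan:
  UxaI ACGTCAC/1: at [27] ⇒ [28]
  KluII TCTTC/1: at [16] ⇒ [17]
  MvoIV (ATAGC, off=5): no sites

All cut coordinates (distinct, sorted): [17, 28]

Fragment lengths:
  [0,17): 17 bp
  [17,28): 11 bp
  [28,43): 15 bp

[11,15,17]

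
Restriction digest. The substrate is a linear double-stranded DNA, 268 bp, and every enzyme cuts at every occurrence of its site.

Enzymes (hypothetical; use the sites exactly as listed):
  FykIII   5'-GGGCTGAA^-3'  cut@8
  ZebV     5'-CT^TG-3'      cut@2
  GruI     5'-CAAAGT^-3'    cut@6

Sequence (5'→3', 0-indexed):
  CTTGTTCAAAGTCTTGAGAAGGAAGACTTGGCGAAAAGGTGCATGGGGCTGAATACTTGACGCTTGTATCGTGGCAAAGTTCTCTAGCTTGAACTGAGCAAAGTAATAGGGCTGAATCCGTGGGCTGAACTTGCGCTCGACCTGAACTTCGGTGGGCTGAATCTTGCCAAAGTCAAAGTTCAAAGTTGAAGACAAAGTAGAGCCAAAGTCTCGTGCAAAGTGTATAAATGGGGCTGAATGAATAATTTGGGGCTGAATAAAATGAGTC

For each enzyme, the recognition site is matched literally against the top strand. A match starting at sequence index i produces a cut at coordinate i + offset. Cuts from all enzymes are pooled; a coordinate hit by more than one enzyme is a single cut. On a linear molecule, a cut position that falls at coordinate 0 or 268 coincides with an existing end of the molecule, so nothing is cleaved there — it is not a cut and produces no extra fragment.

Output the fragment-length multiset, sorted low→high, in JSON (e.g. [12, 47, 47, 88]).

Per-enzyme occurrences:
  FykIII GGGCTGAA/8: at [45, 108, 121, 153, 230, 249] ⇒ [53, 116, 129, 161, 238, 257]
  ZebV CTTG/2: at [0, 12, 26, 55, 62, 87, 129, 162] ⇒ [2, 14, 28, 57, 64, 89, 131, 164]
  GruI CAAAGT/6: at [6, 74, 98, 167, 173, 180, 192, 203, 215] ⇒ [12, 80, 104, 173, 179, 186, 198, 209, 221]

All cut coordinates (distinct, sorted): [2, 12, 14, 28, 53, 57, 64, 80, 89, 104, 116, 129, 131, 161, 164, 173, 179, 186, 198, 209, 221, 238, 257]

Fragment lengths:
  [0,2): 2 bp
  [2,12): 10 bp
  [12,14): 2 bp
  [14,28): 14 bp
  [28,53): 25 bp
  [53,57): 4 bp
  [57,64): 7 bp
  [64,80): 16 bp
  [80,89): 9 bp
  [89,104): 15 bp
  [104,116): 12 bp
  [116,129): 13 bp
  [129,131): 2 bp
  [131,161): 30 bp
  [161,164): 3 bp
  [164,173): 9 bp
  [173,179): 6 bp
  [179,186): 7 bp
  [186,198): 12 bp
  [198,209): 11 bp
  [209,221): 12 bp
  [221,238): 17 bp
  [238,257): 19 bp
  [257,268): 11 bp

[2,2,2,3,4,6,7,7,9,9,10,11,11,12,12,12,13,14,15,16,17,19,25,30]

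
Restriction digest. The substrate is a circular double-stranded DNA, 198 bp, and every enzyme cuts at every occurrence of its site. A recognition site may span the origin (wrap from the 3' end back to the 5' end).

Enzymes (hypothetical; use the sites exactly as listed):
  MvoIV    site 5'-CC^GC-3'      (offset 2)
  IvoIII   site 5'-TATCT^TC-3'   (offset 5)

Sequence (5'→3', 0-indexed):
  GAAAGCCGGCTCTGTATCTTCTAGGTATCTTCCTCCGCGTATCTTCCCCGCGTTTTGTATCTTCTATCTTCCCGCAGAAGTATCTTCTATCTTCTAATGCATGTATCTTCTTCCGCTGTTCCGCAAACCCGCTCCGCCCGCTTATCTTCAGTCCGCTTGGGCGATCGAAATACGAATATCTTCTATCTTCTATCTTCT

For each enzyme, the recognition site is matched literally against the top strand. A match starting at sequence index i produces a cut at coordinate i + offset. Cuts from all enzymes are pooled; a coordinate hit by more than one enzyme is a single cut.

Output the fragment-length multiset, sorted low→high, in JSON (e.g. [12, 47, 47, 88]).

Site scan:
  MvoIV CCGC/2: at [34, 47, 71, 112, 120, 128, 133, 137, 152] ⇒ [36, 49, 73, 114, 122, 130, 135, 139, 154]
  IvoIII TATCTTC/5: at [14, 25, 39, 57, 64, 80, 87, 103, 142, 176, 183, 190] ⇒ [19, 30, 44, 62, 69, 85, 92, 108, 147, 181, 188, 195]

All cut coordinates (distinct, sorted): [19, 30, 36, 44, 49, 62, 69, 73, 85, 92, 108, 114, 122, 130, 135, 139, 147, 154, 181, 188, 195]

Fragments:
  19→30: 11 bp
  30→36: 6 bp
  36→44: 8 bp
  44→49: 5 bp
  49→62: 13 bp
  62→69: 7 bp
  69→73: 4 bp
  73→85: 12 bp
  85→92: 7 bp
  92→108: 16 bp
  108→114: 6 bp
  114→122: 8 bp
  122→130: 8 bp
  130→135: 5 bp
  135→139: 4 bp
  139→147: 8 bp
  147→154: 7 bp
  154→181: 27 bp
  181→188: 7 bp
  188→195: 7 bp
  195→19 (wrap): 198-195+19 = 22 bp

[4,4,5,5,6,6,7,7,7,7,7,8,8,8,8,11,12,13,16,22,27]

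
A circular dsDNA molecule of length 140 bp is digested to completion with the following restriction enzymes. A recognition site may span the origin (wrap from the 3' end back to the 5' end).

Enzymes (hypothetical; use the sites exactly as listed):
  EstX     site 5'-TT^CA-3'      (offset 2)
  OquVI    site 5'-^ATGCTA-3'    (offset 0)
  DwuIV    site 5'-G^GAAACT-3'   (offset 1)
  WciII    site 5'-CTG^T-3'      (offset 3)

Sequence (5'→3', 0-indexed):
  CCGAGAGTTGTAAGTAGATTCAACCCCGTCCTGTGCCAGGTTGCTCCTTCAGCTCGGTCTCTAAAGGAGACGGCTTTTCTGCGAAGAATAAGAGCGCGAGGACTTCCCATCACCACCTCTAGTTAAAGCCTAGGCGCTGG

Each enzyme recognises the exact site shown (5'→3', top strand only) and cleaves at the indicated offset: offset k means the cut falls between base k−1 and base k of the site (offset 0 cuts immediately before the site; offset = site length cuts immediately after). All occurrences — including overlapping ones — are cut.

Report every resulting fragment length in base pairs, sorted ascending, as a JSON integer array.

[13,16,111]

Site scan:
  EstX TTCA/2: at [18, 47] ⇒ [20, 49]
  OquVI (ATGCTA, off=0): no sites
  DwuIV (GGAAACT, off=1): no sites
  WciII CTGT/3: at [30] ⇒ [33]

Pooled cuts: [20, 33, 49]

Fragments:
  20→33: 13 bp
  33→49: 16 bp
  49→20 (wrap): 140-49+20 = 111 bp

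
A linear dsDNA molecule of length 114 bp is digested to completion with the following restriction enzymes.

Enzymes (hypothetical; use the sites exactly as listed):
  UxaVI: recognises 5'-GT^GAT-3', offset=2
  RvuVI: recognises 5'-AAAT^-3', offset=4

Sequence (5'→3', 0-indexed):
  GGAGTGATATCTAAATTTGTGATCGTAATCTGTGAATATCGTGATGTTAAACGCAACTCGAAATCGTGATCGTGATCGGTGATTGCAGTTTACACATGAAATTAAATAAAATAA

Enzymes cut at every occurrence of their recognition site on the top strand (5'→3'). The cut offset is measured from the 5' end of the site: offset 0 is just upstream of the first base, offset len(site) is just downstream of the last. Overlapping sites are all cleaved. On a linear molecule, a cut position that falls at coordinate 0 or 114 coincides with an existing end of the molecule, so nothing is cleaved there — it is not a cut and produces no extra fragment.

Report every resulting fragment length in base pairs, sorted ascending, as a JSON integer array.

Scan for sites:
  UxaVI (GTGAT, off=2): starts [3, 18, 40, 65, 71, 78] → cuts [5, 20, 42, 67, 73, 80]
  RvuVI (AAAT, off=4): starts [12, 60, 98, 103, 108] → cuts [16, 64, 102, 107, 112]

Pooled cuts: [5, 16, 20, 42, 64, 67, 73, 80, 102, 107, 112]

Fragment lengths:
  [0,5): 5 bp
  [5,16): 11 bp
  [16,20): 4 bp
  [20,42): 22 bp
  [42,64): 22 bp
  [64,67): 3 bp
  [67,73): 6 bp
  [73,80): 7 bp
  [80,102): 22 bp
  [102,107): 5 bp
  [107,112): 5 bp
  [112,114): 2 bp

[2,3,4,5,5,5,6,7,11,22,22,22]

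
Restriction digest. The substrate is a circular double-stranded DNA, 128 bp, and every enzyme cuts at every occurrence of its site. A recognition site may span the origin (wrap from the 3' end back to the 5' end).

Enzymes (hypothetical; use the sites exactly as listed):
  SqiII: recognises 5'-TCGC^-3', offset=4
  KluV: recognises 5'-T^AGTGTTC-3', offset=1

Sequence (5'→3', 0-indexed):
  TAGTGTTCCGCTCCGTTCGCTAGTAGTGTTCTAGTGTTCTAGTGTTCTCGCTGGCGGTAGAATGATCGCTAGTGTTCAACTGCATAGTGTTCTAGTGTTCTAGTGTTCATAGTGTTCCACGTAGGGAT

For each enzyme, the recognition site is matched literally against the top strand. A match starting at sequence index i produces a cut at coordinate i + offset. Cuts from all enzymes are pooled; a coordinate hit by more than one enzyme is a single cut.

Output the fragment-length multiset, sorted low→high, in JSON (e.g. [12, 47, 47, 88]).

[1,4,8,8,8,8,9,11,15,18,19,19]

Per-enzyme occurrences:
  SqiII TCGC/4: at [16, 47, 65] ⇒ [20, 51, 69]
  KluV TAGTGTTC/1: at [0, 23, 31, 39, 69, 84, 92, 100, 109] ⇒ [1, 24, 32, 40, 70, 85, 93, 101, 110]

Pooled cuts: [1, 20, 24, 32, 40, 51, 69, 70, 85, 93, 101, 110]

Fragments:
  1→20: 19 bp
  20→24: 4 bp
  24→32: 8 bp
  32→40: 8 bp
  40→51: 11 bp
  51→69: 18 bp
  69→70: 1 bp
  70→85: 15 bp
  85→93: 8 bp
  93→101: 8 bp
  101→110: 9 bp
  110→1 (wrap): 128-110+1 = 19 bp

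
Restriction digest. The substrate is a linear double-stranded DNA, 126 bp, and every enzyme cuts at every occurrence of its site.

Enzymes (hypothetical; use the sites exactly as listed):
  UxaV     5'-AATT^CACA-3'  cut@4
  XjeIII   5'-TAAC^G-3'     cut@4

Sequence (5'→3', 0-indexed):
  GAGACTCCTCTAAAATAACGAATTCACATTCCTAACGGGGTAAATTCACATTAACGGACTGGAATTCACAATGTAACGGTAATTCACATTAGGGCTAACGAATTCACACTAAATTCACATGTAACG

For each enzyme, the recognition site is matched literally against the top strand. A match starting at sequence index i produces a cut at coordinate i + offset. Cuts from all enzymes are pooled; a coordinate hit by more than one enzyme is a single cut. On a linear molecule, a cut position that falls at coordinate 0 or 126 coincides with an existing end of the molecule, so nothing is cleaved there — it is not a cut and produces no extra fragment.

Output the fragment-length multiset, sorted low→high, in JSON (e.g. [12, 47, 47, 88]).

Site scan:
  UxaV AATTCACA/4: at [20, 42, 62, 80, 100, 111] ⇒ [24, 46, 66, 84, 104, 115]
  XjeIII TAACG/4: at [15, 32, 51, 73, 95, 121] ⇒ [19, 36, 55, 77, 99, 125]

All cut coordinates (distinct, sorted): [19, 24, 36, 46, 55, 66, 77, 84, 99, 104, 115, 125]

Fragment lengths:
  [0,19): 19 bp
  [19,24): 5 bp
  [24,36): 12 bp
  [36,46): 10 bp
  [46,55): 9 bp
  [55,66): 11 bp
  [66,77): 11 bp
  [77,84): 7 bp
  [84,99): 15 bp
  [99,104): 5 bp
  [104,115): 11 bp
  [115,125): 10 bp
  [125,126): 1 bp

[1,5,5,7,9,10,10,11,11,11,12,15,19]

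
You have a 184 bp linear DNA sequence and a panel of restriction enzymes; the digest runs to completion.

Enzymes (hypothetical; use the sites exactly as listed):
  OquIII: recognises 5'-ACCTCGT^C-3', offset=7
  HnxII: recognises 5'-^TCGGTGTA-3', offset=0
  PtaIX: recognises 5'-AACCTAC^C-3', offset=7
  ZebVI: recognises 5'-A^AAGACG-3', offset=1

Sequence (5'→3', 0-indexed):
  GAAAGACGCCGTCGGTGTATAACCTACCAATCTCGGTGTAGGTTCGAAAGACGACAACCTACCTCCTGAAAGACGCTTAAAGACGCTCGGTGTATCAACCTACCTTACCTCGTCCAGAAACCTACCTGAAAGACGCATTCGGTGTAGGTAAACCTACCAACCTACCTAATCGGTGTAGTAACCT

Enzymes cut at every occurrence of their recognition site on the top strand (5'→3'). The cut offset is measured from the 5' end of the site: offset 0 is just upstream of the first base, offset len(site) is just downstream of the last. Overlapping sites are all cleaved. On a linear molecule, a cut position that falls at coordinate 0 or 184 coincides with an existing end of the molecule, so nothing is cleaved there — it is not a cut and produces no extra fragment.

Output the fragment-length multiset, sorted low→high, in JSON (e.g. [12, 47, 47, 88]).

[2,4,4,5,7,7,8,9,9,10,10,12,15,15,15,16,17,19]

Scan for sites:
  OquIII (ACCTCGTC, off=7): starts [106] → cuts [113]
  HnxII (TCGGTGTA, off=0): starts [11, 32, 86, 138, 169] → cuts [11, 32, 86, 138, 169]
  PtaIX (AACCTACC, off=7): starts [20, 55, 96, 118, 150, 158] → cuts [27, 62, 103, 125, 157, 165]
  ZebVI (AAAGACG, off=1): starts [1, 46, 68, 78, 128] → cuts [2, 47, 69, 79, 129]

All cut coordinates (distinct, sorted): [2, 11, 27, 32, 47, 62, 69, 79, 86, 103, 113, 125, 129, 138, 157, 165, 169]

Fragments:
  [0,2): 2 bp
  [2,11): 9 bp
  [11,27): 16 bp
  [27,32): 5 bp
  [32,47): 15 bp
  [47,62): 15 bp
  [62,69): 7 bp
  [69,79): 10 bp
  [79,86): 7 bp
  [86,103): 17 bp
  [103,113): 10 bp
  [113,125): 12 bp
  [125,129): 4 bp
  [129,138): 9 bp
  [138,157): 19 bp
  [157,165): 8 bp
  [165,169): 4 bp
  [169,184): 15 bp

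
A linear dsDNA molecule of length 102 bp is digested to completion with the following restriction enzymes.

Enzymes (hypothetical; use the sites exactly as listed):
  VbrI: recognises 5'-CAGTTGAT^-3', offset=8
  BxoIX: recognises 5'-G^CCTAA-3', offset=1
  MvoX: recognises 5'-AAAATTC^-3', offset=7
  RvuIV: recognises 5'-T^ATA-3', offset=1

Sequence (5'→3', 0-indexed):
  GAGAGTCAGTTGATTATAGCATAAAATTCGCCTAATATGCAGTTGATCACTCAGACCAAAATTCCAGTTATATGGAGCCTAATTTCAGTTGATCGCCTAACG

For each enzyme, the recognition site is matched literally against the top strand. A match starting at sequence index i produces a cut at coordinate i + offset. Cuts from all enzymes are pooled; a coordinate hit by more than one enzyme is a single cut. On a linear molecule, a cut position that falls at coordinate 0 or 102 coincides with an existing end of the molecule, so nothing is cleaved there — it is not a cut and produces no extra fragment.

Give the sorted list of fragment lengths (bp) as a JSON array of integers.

Scan for sites:
  VbrI CAGTTGAT/8: at [6, 39, 85] ⇒ [14, 47, 93]
  BxoIX GCCTAA/1: at [29, 76, 94] ⇒ [30, 77, 95]
  MvoX AAAATTC/7: at [22, 57] ⇒ [29, 64]
  RvuIV TATA/1: at [14, 68] ⇒ [15, 69]

All cut coordinates (distinct, sorted): [14, 15, 29, 30, 47, 64, 69, 77, 93, 95]

Fragments:
  [0,14): 14 bp
  [14,15): 1 bp
  [15,29): 14 bp
  [29,30): 1 bp
  [30,47): 17 bp
  [47,64): 17 bp
  [64,69): 5 bp
  [69,77): 8 bp
  [77,93): 16 bp
  [93,95): 2 bp
  [95,102): 7 bp

[1,1,2,5,7,8,14,14,16,17,17]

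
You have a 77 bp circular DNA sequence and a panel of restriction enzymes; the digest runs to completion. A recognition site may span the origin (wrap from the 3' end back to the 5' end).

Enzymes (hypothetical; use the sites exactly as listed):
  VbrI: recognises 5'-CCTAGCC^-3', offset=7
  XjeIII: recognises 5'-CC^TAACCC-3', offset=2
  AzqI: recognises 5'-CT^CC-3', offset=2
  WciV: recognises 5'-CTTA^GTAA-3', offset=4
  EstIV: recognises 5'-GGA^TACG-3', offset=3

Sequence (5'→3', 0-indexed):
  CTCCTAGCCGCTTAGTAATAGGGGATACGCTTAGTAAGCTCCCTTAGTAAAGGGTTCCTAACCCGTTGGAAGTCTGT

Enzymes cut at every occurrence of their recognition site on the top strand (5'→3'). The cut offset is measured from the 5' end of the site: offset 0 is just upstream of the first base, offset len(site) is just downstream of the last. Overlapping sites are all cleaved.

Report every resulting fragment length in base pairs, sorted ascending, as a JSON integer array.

Site scan:
  VbrI CCTAGCC/7: at [2] ⇒ [9]
  XjeIII CCTAACCC/2: at [56] ⇒ [58]
  AzqI CTCC/2: at [0, 38] ⇒ [2, 40]
  WciV CTTAGTAA/4: at [10, 29, 42] ⇒ [14, 33, 46]
  EstIV GGATACG/3: at [22] ⇒ [25]

All cut coordinates (distinct, sorted): [2, 9, 14, 25, 33, 40, 46, 58]

Fragment lengths:
  2→9: 7 bp
  9→14: 5 bp
  14→25: 11 bp
  25→33: 8 bp
  33→40: 7 bp
  40→46: 6 bp
  46→58: 12 bp
  58→2 (wrap): 77-58+2 = 21 bp

[5,6,7,7,8,11,12,21]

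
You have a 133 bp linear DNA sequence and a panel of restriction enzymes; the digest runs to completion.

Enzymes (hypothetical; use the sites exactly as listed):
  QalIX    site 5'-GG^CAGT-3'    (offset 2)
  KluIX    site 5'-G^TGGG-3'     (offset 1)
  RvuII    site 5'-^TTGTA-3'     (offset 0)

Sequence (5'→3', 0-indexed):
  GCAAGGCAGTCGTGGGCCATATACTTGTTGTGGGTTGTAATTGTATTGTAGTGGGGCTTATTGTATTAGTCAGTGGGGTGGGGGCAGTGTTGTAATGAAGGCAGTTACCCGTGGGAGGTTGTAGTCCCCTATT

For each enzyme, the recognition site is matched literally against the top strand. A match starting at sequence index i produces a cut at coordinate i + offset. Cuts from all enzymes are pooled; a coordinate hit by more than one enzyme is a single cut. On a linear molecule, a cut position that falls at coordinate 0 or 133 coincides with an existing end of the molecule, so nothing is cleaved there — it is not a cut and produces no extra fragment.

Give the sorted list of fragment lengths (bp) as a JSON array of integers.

Scan for sites:
  QalIX (GGCAGT, off=2): starts [4, 82, 99] → cuts [6, 84, 101]
  KluIX (GTGGG, off=1): starts [11, 29, 50, 72, 77, 110] → cuts [12, 30, 51, 73, 78, 111]
  RvuII (TTGTA, off=0): starts [34, 40, 45, 60, 89, 118] → cuts [34, 40, 45, 60, 89, 118]

Pooled cuts: [6, 12, 30, 34, 40, 45, 51, 60, 73, 78, 84, 89, 101, 111, 118]

Fragments:
  [0,6): 6 bp
  [6,12): 6 bp
  [12,30): 18 bp
  [30,34): 4 bp
  [34,40): 6 bp
  [40,45): 5 bp
  [45,51): 6 bp
  [51,60): 9 bp
  [60,73): 13 bp
  [73,78): 5 bp
  [78,84): 6 bp
  [84,89): 5 bp
  [89,101): 12 bp
  [101,111): 10 bp
  [111,118): 7 bp
  [118,133): 15 bp

[4,5,5,5,6,6,6,6,6,7,9,10,12,13,15,18]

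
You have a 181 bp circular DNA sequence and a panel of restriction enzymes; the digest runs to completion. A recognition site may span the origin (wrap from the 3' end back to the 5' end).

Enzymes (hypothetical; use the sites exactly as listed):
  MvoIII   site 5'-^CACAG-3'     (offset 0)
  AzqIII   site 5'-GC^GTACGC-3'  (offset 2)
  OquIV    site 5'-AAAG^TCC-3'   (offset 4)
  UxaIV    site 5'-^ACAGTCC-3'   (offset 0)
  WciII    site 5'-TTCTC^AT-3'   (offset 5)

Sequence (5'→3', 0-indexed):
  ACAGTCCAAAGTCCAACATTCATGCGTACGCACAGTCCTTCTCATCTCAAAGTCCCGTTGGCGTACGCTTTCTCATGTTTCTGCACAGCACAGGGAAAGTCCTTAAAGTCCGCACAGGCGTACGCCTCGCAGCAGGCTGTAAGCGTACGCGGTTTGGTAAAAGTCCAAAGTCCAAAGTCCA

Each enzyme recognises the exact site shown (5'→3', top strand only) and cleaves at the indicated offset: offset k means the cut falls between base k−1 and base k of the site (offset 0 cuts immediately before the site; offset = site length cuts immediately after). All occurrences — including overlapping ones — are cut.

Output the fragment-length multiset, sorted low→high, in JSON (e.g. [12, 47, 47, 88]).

Site scan:
  MvoIII CACAG/0: at [30, 83, 88, 112] ⇒ [30, 83, 88, 112]
  AzqIII GCGTACGC/2: at [23, 60, 117, 142] ⇒ [25, 62, 119, 144]
  OquIV AAAGTCC/4: at [7, 48, 95, 104, 159, 166, 173] ⇒ [11, 52, 99, 108, 163, 170, 177]
  UxaIV ACAGTCC/0: at [0, 31] ⇒ [0, 31]
  WciII TTCTCAT/5: at [38, 69] ⇒ [43, 74]

Pooled cuts: [0, 11, 25, 30, 31, 43, 52, 62, 74, 83, 88, 99, 108, 112, 119, 144, 163, 170, 177]

Fragment lengths:
  0→11: 11 bp
  11→25: 14 bp
  25→30: 5 bp
  30→31: 1 bp
  31→43: 12 bp
  43→52: 9 bp
  52→62: 10 bp
  62→74: 12 bp
  74→83: 9 bp
  83→88: 5 bp
  88→99: 11 bp
  99→108: 9 bp
  108→112: 4 bp
  112→119: 7 bp
  119→144: 25 bp
  144→163: 19 bp
  163→170: 7 bp
  170→177: 7 bp
  177→0 (wrap): 181-177+0 = 4 bp

[1,4,4,5,5,7,7,7,9,9,9,10,11,11,12,12,14,19,25]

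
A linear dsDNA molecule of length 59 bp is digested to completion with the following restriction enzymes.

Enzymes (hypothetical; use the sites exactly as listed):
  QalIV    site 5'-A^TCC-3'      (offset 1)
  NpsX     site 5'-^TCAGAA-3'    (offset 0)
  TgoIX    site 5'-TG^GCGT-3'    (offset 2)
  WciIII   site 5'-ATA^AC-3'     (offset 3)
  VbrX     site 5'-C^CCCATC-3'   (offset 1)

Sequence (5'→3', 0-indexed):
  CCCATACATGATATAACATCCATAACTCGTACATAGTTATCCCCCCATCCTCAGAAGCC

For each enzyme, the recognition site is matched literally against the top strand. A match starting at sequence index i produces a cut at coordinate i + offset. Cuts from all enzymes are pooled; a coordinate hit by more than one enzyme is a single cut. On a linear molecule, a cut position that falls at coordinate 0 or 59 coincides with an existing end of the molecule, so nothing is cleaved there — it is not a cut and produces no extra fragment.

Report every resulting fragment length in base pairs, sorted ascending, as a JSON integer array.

Scan for sites:
  QalIV (ATCC, off=1): starts [17, 38, 46] → cuts [18, 39, 47]
  NpsX (TCAGAA, off=0): starts [50] → cuts [50]
  TgoIX (TGGCGT, off=2): no sites
  WciIII (ATAAC, off=3): starts [12, 21] → cuts [15, 24]
  VbrX (CCCCATC, off=1): starts [42] → cuts [43]

Pooled cuts: [15, 18, 24, 39, 43, 47, 50]

Fragment lengths:
  [0,15): 15 bp
  [15,18): 3 bp
  [18,24): 6 bp
  [24,39): 15 bp
  [39,43): 4 bp
  [43,47): 4 bp
  [47,50): 3 bp
  [50,59): 9 bp

[3,3,4,4,6,9,15,15]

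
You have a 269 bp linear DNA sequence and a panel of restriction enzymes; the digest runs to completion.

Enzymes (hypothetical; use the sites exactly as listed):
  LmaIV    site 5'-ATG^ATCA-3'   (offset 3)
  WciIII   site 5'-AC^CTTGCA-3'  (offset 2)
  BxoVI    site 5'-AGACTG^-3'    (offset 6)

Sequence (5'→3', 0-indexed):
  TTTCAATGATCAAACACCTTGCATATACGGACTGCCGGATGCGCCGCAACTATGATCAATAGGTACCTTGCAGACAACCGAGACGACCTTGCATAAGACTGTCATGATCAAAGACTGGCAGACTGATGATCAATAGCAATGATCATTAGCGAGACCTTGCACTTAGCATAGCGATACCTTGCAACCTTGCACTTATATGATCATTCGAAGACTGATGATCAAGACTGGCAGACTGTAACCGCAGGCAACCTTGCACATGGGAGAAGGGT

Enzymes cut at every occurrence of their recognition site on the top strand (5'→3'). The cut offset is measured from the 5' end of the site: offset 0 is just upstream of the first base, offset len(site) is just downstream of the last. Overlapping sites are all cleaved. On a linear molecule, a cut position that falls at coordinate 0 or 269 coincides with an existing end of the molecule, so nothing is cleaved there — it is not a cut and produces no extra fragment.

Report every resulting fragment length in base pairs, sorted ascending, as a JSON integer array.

Scan for sites:
  LmaIV (ATGATCA, off=3): starts [5, 51, 103, 125, 138, 196, 214] → cuts [8, 54, 106, 128, 141, 199, 217]
  WciIII (ACCTTGCA, off=2): starts [15, 64, 85, 153, 175, 183, 247] → cuts [17, 66, 87, 155, 177, 185, 249]
  BxoVI (AGACTG, off=6): starts [95, 111, 119, 208, 221, 229] → cuts [101, 117, 125, 214, 227, 235]

All cut coordinates (distinct, sorted): [8, 17, 54, 66, 87, 101, 106, 117, 125, 128, 141, 155, 177, 185, 199, 214, 217, 227, 235, 249]

Fragments:
  [0,8): 8 bp
  [8,17): 9 bp
  [17,54): 37 bp
  [54,66): 12 bp
  [66,87): 21 bp
  [87,101): 14 bp
  [101,106): 5 bp
  [106,117): 11 bp
  [117,125): 8 bp
  [125,128): 3 bp
  [128,141): 13 bp
  [141,155): 14 bp
  [155,177): 22 bp
  [177,185): 8 bp
  [185,199): 14 bp
  [199,214): 15 bp
  [214,217): 3 bp
  [217,227): 10 bp
  [227,235): 8 bp
  [235,249): 14 bp
  [249,269): 20 bp

[3,3,5,8,8,8,8,9,10,11,12,13,14,14,14,14,15,20,21,22,37]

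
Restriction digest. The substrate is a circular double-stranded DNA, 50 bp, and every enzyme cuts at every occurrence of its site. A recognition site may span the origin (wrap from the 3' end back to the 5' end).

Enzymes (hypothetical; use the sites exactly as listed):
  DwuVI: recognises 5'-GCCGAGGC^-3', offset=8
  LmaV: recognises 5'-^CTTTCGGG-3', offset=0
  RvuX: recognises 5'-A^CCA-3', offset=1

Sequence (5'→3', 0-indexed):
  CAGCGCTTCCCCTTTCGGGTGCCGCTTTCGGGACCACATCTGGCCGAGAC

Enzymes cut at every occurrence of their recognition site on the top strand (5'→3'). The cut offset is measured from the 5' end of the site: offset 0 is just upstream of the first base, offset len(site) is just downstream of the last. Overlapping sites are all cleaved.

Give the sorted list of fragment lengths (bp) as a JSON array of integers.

[9,12,13,16]

Site scan:
  DwuVI (GCCGAGGC, off=8): no sites
  LmaV (CTTTCGGG, off=0): starts [11, 24] → cuts [11, 24]
  RvuX (ACCA, off=1): starts [32, 48] → cuts [33, 49]

Pooled cuts: [11, 24, 33, 49]

Fragment lengths:
  11→24: 13 bp
  24→33: 9 bp
  33→49: 16 bp
  49→11 (wrap): 50-49+11 = 12 bp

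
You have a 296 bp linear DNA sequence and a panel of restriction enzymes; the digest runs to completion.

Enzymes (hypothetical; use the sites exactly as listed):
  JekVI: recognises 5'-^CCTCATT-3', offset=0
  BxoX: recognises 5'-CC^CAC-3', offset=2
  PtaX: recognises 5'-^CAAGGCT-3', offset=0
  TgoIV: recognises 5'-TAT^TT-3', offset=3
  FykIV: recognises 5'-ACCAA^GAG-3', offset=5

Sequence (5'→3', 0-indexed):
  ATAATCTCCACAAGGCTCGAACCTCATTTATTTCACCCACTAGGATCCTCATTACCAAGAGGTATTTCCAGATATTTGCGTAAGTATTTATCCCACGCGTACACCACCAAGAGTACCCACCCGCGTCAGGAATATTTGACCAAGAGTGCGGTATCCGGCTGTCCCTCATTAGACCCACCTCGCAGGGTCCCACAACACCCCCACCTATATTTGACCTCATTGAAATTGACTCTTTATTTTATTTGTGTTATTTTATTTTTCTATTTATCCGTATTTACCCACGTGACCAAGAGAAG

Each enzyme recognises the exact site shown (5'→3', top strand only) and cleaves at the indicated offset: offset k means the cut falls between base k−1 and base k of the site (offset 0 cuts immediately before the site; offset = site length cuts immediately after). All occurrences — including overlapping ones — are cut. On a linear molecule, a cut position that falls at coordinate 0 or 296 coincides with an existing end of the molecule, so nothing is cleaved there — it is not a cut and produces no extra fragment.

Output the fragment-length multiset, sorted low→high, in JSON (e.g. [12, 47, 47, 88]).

Scan for sites:
  JekVI CCTCATT/0: at [21, 46, 163, 214] ⇒ [21, 46, 163, 214]
  BxoX CCCAC/2: at [35, 91, 115, 173, 188, 199, 277] ⇒ [37, 93, 117, 175, 190, 201, 279]
  PtaX CAAGGCT/0: at [10] ⇒ [10]
  TgoIV TATTT/3: at [28, 62, 72, 84, 132, 207, 234, 239, 248, 253, 261, 271] ⇒ [31, 65, 75, 87, 135, 210, 237, 242, 251, 256, 264, 274]
  FykIV ACCAAGAG/5: at [53, 105, 138, 285] ⇒ [58, 110, 143, 290]

All cut coordinates (distinct, sorted): [10, 21, 31, 37, 46, 58, 65, 75, 87, 93, 110, 117, 135, 143, 163, 175, 190, 201, 210, 214, 237, 242, 251, 256, 264, 274, 279, 290]

Fragment lengths:
  [0,10): 10 bp
  [10,21): 11 bp
  [21,31): 10 bp
  [31,37): 6 bp
  [37,46): 9 bp
  [46,58): 12 bp
  [58,65): 7 bp
  [65,75): 10 bp
  [75,87): 12 bp
  [87,93): 6 bp
  [93,110): 17 bp
  [110,117): 7 bp
  [117,135): 18 bp
  [135,143): 8 bp
  [143,163): 20 bp
  [163,175): 12 bp
  [175,190): 15 bp
  [190,201): 11 bp
  [201,210): 9 bp
  [210,214): 4 bp
  [214,237): 23 bp
  [237,242): 5 bp
  [242,251): 9 bp
  [251,256): 5 bp
  [256,264): 8 bp
  [264,274): 10 bp
  [274,279): 5 bp
  [279,290): 11 bp
  [290,296): 6 bp

[4,5,5,5,6,6,6,7,7,8,8,9,9,9,10,10,10,10,11,11,11,12,12,12,15,17,18,20,23]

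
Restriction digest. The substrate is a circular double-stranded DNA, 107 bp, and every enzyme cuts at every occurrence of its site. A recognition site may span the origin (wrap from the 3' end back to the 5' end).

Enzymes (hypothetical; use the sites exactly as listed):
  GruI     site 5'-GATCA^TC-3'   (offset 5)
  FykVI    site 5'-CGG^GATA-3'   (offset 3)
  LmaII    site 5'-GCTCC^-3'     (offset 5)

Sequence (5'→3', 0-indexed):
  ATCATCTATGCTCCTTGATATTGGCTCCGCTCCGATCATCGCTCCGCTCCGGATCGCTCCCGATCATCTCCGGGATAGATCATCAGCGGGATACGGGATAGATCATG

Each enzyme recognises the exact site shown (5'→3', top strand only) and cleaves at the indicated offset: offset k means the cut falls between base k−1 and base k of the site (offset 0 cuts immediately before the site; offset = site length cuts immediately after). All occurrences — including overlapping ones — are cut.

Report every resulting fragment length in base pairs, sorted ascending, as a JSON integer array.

[5,5,5,6,7,7,7,7,9,10,10,14,15]

Scan for sites:
  GruI GATCATC/5: at [33, 61, 77, 106] ⇒ [4, 38, 66, 82]
  FykVI CGGGATA/3: at [70, 86, 93] ⇒ [73, 89, 96]
  LmaII GCTCC/5: at [9, 23, 28, 40, 45, 55] ⇒ [14, 28, 33, 45, 50, 60]

Pooled cuts: [4, 14, 28, 33, 38, 45, 50, 60, 66, 73, 82, 89, 96]

Fragment lengths:
  4→14: 10 bp
  14→28: 14 bp
  28→33: 5 bp
  33→38: 5 bp
  38→45: 7 bp
  45→50: 5 bp
  50→60: 10 bp
  60→66: 6 bp
  66→73: 7 bp
  73→82: 9 bp
  82→89: 7 bp
  89→96: 7 bp
  96→4 (wrap): 107-96+4 = 15 bp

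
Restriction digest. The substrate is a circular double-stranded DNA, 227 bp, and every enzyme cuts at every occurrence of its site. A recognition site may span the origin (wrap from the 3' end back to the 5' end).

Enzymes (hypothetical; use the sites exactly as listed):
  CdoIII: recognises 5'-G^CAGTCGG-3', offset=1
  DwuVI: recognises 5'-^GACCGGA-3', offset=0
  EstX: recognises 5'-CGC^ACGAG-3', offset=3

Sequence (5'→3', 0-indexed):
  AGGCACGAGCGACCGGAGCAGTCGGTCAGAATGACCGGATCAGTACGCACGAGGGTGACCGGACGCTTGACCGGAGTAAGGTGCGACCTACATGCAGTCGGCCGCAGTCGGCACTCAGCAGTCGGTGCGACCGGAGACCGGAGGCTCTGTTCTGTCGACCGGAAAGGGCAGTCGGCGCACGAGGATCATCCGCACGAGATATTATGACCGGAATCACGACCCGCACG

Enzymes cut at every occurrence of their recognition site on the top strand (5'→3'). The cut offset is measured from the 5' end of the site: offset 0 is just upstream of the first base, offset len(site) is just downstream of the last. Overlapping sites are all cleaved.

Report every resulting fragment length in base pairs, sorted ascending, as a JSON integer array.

[7,8,8,10,10,10,12,12,12,13,14,14,15,16,19,21,26]

Site scan:
  CdoIII GCAGTCGG/1: at [17, 93, 103, 117, 167] ⇒ [18, 94, 104, 118, 168]
  DwuVI GACCGGA/0: at [10, 32, 56, 68, 128, 135, 156, 205] ⇒ [10, 32, 56, 68, 128, 135, 156, 205]
  EstX CGCACGAG/3: at [45, 175, 190, 221] ⇒ [48, 178, 193, 224]

All cut coordinates (distinct, sorted): [10, 18, 32, 48, 56, 68, 94, 104, 118, 128, 135, 156, 168, 178, 193, 205, 224]

Fragments:
  10→18: 8 bp
  18→32: 14 bp
  32→48: 16 bp
  48→56: 8 bp
  56→68: 12 bp
  68→94: 26 bp
  94→104: 10 bp
  104→118: 14 bp
  118→128: 10 bp
  128→135: 7 bp
  135→156: 21 bp
  156→168: 12 bp
  168→178: 10 bp
  178→193: 15 bp
  193→205: 12 bp
  205→224: 19 bp
  224→10 (wrap): 227-224+10 = 13 bp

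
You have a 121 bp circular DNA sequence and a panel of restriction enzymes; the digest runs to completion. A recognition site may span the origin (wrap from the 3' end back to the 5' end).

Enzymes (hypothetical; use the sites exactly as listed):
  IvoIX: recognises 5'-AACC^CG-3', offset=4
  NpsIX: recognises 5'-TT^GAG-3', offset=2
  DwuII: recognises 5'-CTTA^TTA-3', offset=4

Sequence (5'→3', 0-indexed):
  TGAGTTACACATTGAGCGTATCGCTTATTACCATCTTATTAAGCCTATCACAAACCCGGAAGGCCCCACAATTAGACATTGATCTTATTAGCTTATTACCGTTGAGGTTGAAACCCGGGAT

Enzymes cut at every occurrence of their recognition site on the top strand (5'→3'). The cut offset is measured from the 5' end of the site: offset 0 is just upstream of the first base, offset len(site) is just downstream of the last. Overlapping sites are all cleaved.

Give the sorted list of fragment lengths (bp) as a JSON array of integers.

[7,8,8,11,12,12,14,18,31]

Per-enzyme occurrences:
  IvoIX AACCCG/4: at [52, 111] ⇒ [56, 115]
  NpsIX TTGAG/2: at [11, 101, 120] ⇒ [1, 13, 103]
  DwuII CTTATTA/4: at [23, 34, 83, 91] ⇒ [27, 38, 87, 95]

Pooled cuts: [1, 13, 27, 38, 56, 87, 95, 103, 115]

Fragments:
  1→13: 12 bp
  13→27: 14 bp
  27→38: 11 bp
  38→56: 18 bp
  56→87: 31 bp
  87→95: 8 bp
  95→103: 8 bp
  103→115: 12 bp
  115→1 (wrap): 121-115+1 = 7 bp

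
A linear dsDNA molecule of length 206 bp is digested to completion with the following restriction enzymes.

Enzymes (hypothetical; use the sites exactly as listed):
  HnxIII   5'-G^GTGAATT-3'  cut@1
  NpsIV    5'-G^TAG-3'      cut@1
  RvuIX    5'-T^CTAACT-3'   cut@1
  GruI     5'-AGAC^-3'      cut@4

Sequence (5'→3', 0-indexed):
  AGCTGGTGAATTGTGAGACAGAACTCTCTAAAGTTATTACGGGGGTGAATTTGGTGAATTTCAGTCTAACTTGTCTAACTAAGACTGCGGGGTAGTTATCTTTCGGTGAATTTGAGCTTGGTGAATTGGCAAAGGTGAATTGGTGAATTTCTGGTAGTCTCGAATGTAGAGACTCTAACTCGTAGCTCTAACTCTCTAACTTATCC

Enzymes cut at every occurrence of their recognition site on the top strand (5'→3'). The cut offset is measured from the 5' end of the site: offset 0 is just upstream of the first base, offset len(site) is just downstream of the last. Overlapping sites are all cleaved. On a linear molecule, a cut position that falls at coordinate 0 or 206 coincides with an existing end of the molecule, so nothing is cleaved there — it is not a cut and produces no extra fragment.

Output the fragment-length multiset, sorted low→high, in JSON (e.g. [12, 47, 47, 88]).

[1,5,5,7,7,8,8,8,9,9,11,11,12,12,12,13,14,14,15,25]

Per-enzyme occurrences:
  HnxIII (GGTGAATT, off=1): starts [4, 43, 52, 104, 119, 133, 141] → cuts [5, 44, 53, 105, 120, 134, 142]
  NpsIV (GTAG, off=1): starts [91, 153, 165, 181] → cuts [92, 154, 166, 182]
  RvuIX (TCTAACT, off=1): starts [64, 73, 173, 186, 194] → cuts [65, 74, 174, 187, 195]
  GruI (AGAC, off=4): starts [15, 81, 169] → cuts [19, 85, 173]

All cut coordinates (distinct, sorted): [5, 19, 44, 53, 65, 74, 85, 92, 105, 120, 134, 142, 154, 166, 173, 174, 182, 187, 195]

Fragments:
  [0,5): 5 bp
  [5,19): 14 bp
  [19,44): 25 bp
  [44,53): 9 bp
  [53,65): 12 bp
  [65,74): 9 bp
  [74,85): 11 bp
  [85,92): 7 bp
  [92,105): 13 bp
  [105,120): 15 bp
  [120,134): 14 bp
  [134,142): 8 bp
  [142,154): 12 bp
  [154,166): 12 bp
  [166,173): 7 bp
  [173,174): 1 bp
  [174,182): 8 bp
  [182,187): 5 bp
  [187,195): 8 bp
  [195,206): 11 bp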